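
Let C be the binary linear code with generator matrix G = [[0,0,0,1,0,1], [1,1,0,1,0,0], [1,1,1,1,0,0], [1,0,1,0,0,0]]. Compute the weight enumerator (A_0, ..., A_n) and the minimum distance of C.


Weight distribution: A_0 = 1, A_1 = 2, A_2 = 4, A_3 = 6, A_4 = 3. Minimum distance d = 1.

Enumerate all 2^4 = 16 messages m ∈ F_2^4.
For each, compute codeword c = mG in F_2^6, then tally its weight.
  m = 0000 → c = 000000, weight = 0.
  m = 1000 → c = 000101, weight = 2.
  m = 0100 → c = 110100, weight = 3.
  m = 1100 → c = 110001, weight = 3.
  m = 0010 → c = 111100, weight = 4.
  m = 1010 → c = 111001, weight = 4.
  m = 0110 → c = 001000, weight = 1.
  m = 1110 → c = 001101, weight = 3.
  m = 0001 → c = 101000, weight = 2.
  m = 1001 → c = 101101, weight = 4.
  m = 0101 → c = 011100, weight = 3.
  m = 1101 → c = 011001, weight = 3.
  m = 0011 → c = 010100, weight = 2.
  m = 1011 → c = 010001, weight = 2.
  m = 0111 → c = 100000, weight = 1.
  m = 1111 → c = 100101, weight = 3.
Tally weights:
  weight 0: 1 codewords.
  weight 1: 2 codewords.
  weight 2: 4 codewords.
  weight 3: 6 codewords.
  weight 4: 3 codewords.
Minimum distance d = smallest w > 0 with A_w > 0 = 1.
Sanity: Σ A_w = 16 = 2^4 = 16 ✓.


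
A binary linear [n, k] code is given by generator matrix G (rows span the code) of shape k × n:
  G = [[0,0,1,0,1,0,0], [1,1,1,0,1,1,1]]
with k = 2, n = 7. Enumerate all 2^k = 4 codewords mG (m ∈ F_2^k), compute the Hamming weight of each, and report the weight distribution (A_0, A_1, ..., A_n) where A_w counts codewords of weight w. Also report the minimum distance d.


Weight distribution: A_0 = 1, A_2 = 1, A_4 = 1, A_6 = 1. Minimum distance d = 2.

Enumerate all 2^2 = 4 messages m ∈ F_2^2.
For each, compute codeword c = mG in F_2^7, then tally its weight.
  m = 00 → c = 0000000, weight = 0.
  m = 10 → c = 0010100, weight = 2.
  m = 01 → c = 1110111, weight = 6.
  m = 11 → c = 1100011, weight = 4.
Tally weights:
  weight 0: 1 codewords.
  weight 2: 1 codewords.
  weight 4: 1 codewords.
  weight 6: 1 codewords.
Minimum distance d = smallest w > 0 with A_w > 0 = 2.
Sanity: Σ A_w = 4 = 2^2 = 4 ✓.


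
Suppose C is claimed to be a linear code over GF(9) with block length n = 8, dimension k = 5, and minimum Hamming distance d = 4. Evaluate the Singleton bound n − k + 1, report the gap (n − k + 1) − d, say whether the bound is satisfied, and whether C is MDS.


Singleton RHS = n − k + 1 = 4, slack = 0, bound satisfied, MDS.

Singleton bound: d ≤ n − k + 1.
Here n = 8, k = 5, so n − k + 1 = 4.
Given d = 4, check d ≤ 4: YES.
Slack = (n − k + 1) − d = 0.
The code is MDS (slack = 0).
Description: the claimed parameters are [8, 5, 4]_9; such a code would be MDS (meets Singleton bound).


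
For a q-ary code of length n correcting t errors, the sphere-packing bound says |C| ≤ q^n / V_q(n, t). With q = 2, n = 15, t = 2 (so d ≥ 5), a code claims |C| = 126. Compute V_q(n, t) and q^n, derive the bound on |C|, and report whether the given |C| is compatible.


V_q(n, t) = 121, q^n = 32768, Hamming bound = 270, |C| = 126 ≤ bound (satisfied).

Step 1: Compute V_q(n, t) = Σ_{j=0}^2 C(n, j) (q−1)^j.
  j = 0: C(15,0)·(1)^0 = 1·1 = 1.
  j = 1: C(15,1)·(1)^1 = 15·1 = 15.
  j = 2: C(15,2)·(1)^2 = 105·1 = 105.
  V_q(n, t) = 1 + 15 + 105 = 121.
Step 2: q^n = 2^15 = 32768.
Step 3: Hamming bound ⌊q^n / V_q(n,t)⌋ = ⌊32768/121⌋ = 270.
Step 4: Compare |C| = 126 to 270: satisfied.
The claimed |C| lies below the Hamming bound.


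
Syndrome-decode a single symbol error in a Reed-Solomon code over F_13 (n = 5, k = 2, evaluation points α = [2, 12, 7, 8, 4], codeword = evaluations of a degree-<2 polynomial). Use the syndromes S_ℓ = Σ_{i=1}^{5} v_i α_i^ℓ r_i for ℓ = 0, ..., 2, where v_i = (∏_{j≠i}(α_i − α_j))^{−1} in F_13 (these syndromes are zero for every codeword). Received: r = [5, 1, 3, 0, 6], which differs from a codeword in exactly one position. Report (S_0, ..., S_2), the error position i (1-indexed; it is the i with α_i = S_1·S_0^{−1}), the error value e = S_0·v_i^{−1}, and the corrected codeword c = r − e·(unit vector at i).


S = (11, 5, 7), error at position 5, error magnitude e = 7, c = [5, 1, 3, 0, 12].

Step 1: column multipliers v_i = (∏_{j≠i}(α_i − α_j))^{−1} mod 13.
  i = 1 (α = 2): (2−12)(2−7)(2−8)(2−4) = (−10)·(−5)·(−6)·(−2) = 600 ≡ 2, so v_1 = 2^{−1} = 7 (mod 13).
  i = 2 (α = 12): (12−2)(12−7)(12−8)(12−4) = 10·5·4·8 = 1600 ≡ 1, so v_2 = 1^{−1} = 1 (mod 13).
  i = 3 (α = 7): (7−2)(7−12)(7−8)(7−4) = 5·(−5)·(−1)·3 = 75 ≡ 10, so v_3 = 10^{−1} = 4 (mod 13).
  i = 4 (α = 8): (8−2)(8−12)(8−7)(8−4) = 6·(−4)·1·4 = −96 ≡ 8, so v_4 = 8^{−1} = 5 (mod 13).
  i = 5 (α = 4): (4−2)(4−12)(4−7)(4−8) = 2·(−8)·(−3)·(−4) = −192 ≡ 3, so v_5 = 3^{−1} = 9 (mod 13).
  v = [7, 1, 4, 5, 9].
Step 2: syndromes of r = [5, 1, 3, 0, 6] (all sums mod 13).
  S_0 = Σ v_i r_i = 7·5 + 1·1 + 4·3 + 5·0 + 9·6 = 102 ≡ 11.
  S_1 = Σ v_i α_i r_i = 7·2·5 + 1·12·1 + 4·7·3 + 5·8·0 + 9·4·6 = 382 ≡ 5.
  α_i^2 mod 13 = [4, 1, 10, 12, 3].
  S_2 = Σ v_i α_i^2 r_i = 7·4·5 + 1·1·1 + 4·10·3 + 5·12·0 + 9·3·6 = 423 ≡ 7.
  S = (11, 5, 7) ≠ 0, so r is not a codeword (an error is present).
Step 3: locate the error. For a single error e at position i, S_ℓ = v_i·e·α_i^ℓ, so α_err = S_1/S_0.
  S_0^{−1} = 11^{−1} = 6 (mod 13), so α_err = 5·6 = 30 ≡ 4 = α_5. Error position i = 5.
  Consistency check: S_2/S_1 = 7·8 = 56 ≡ 4 = α_err ✓ (single-error assumption holds).
Step 4: error magnitude e = S_0/v_5 = S_0·∏_{j≠5}(α_5 − α_j) = 11·3 = 33 ≡ 7 (mod 13).
Step 5: correct position 5: c_5 = r_5 − e = 6 − 7 ≡ 12 (mod 13). Hence c = [5, 1, 3, 0, 12].
  Check: interpolating c through the α_i gives m(x) = 11 + 10·x (degree < 2) with m(α_i) = c_i for every i, so c is indeed a codeword.


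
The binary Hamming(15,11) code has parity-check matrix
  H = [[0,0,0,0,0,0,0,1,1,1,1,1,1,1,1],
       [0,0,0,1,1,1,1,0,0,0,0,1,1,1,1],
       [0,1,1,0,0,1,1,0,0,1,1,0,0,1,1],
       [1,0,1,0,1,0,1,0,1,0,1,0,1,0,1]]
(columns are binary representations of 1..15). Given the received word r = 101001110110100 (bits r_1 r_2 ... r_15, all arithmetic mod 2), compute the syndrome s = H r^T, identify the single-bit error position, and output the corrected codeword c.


s = (0, 1, 1, 1)^T, error position = 7, corrected codeword c = 101001010110100

Compute s = H r^T mod 2 one row at a time:
  s_1 = 1 + 0 + 1 + 1 + 0 + 1 + 0 + 0 = 4 ≡ 0 (mod 2).
  s_2 = 0 + 0 + 1 + 1 + 0 + 1 + 0 + 0 = 3 ≡ 1 (mod 2).
  s_3 = 0 + 1 + 1 + 1 + 1 + 1 + 0 + 0 = 5 ≡ 1 (mod 2).
  s_4 = 1 + 1 + 0 + 1 + 0 + 1 + 1 + 0 = 5 ≡ 1 (mod 2).
s = (0, 1, 1, 1)^T — this equals column 7 of H (binary 0111), so error is at position 7.
Correct: flip bit 7 of r = 101001110110100 to get c = 101001010110100.


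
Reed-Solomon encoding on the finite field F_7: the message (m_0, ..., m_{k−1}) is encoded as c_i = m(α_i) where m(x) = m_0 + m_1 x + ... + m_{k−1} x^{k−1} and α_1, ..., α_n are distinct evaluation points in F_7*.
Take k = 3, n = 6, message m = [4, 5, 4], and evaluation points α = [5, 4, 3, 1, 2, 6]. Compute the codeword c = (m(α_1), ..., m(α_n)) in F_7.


c = [3, 4, 6, 6, 2, 3]

Message polynomial: m(x) = 4 + 5·x + 4·x^2 (mod 7).
For each evaluation point α_i, compute m(α_i) mod 7:
  α_1 = 5: Horner steps 4 → 4 → 3, so m(5) = 3.
  α_2 = 4: Horner steps 4 → 0 → 4, so m(4) = 4.
  α_3 = 3: Horner steps 4 → 3 → 6, so m(3) = 6.
  α_4 = 1: Horner steps 4 → 2 → 6, so m(1) = 6.
  α_5 = 2: Horner steps 4 → 6 → 2, so m(2) = 2.
  α_6 = 6: Horner steps 4 → 1 → 3, so m(6) = 3.
Codeword c = [3, 4, 6, 6, 2, 3] ∈ F_7^6.


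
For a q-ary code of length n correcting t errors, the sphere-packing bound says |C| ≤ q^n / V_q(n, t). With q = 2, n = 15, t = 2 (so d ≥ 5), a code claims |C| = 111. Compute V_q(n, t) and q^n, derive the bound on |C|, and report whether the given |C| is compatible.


V_q(n, t) = 121, q^n = 32768, Hamming bound = 270, |C| = 111 ≤ bound (satisfied).

Step 1: Compute V_q(n, t) = Σ_{j=0}^2 C(n, j) (q−1)^j.
  j = 0: C(15,0)·(1)^0 = 1·1 = 1.
  j = 1: C(15,1)·(1)^1 = 15·1 = 15.
  j = 2: C(15,2)·(1)^2 = 105·1 = 105.
  V_q(n, t) = 1 + 15 + 105 = 121.
Step 2: q^n = 2^15 = 32768.
Step 3: Hamming bound ⌊q^n / V_q(n,t)⌋ = ⌊32768/121⌋ = 270.
Step 4: Compare |C| = 111 to 270: satisfied.
The claimed |C| lies below the Hamming bound.


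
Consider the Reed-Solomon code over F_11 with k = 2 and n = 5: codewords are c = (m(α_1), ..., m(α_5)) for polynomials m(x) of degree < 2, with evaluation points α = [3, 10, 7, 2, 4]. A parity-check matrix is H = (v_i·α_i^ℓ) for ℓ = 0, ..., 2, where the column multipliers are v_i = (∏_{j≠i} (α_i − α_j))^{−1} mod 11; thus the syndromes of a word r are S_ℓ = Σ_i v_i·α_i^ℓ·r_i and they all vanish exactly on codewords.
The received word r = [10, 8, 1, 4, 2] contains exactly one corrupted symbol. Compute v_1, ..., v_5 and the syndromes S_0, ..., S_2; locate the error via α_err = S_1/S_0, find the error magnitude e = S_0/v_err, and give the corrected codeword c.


S = (10, 7, 6), error at position 5, error magnitude e = 8, c = [10, 8, 1, 4, 5].

Step 1: column multipliers v_i = (∏_{j≠i}(α_i − α_j))^{−1} mod 11.
  i = 1 (α = 3): (3−10)(3−7)(3−2)(3−4) = (−7)·(−4)·1·(−1) = −28 ≡ 5, so v_1 = 5^{−1} = 9 (mod 11).
  i = 2 (α = 10): (10−3)(10−7)(10−2)(10−4) = 7·3·8·6 = 1008 ≡ 7, so v_2 = 7^{−1} = 8 (mod 11).
  i = 3 (α = 7): (7−3)(7−10)(7−2)(7−4) = 4·(−3)·5·3 = −180 ≡ 7, so v_3 = 7^{−1} = 8 (mod 11).
  i = 4 (α = 2): (2−3)(2−10)(2−7)(2−4) = (−1)·(−8)·(−5)·(−2) = 80 ≡ 3, so v_4 = 3^{−1} = 4 (mod 11).
  i = 5 (α = 4): (4−3)(4−10)(4−7)(4−2) = 1·(−6)·(−3)·2 = 36 ≡ 3, so v_5 = 3^{−1} = 4 (mod 11).
  v = [9, 8, 8, 4, 4].
Step 2: syndromes of r = [10, 8, 1, 4, 2] (all sums mod 11).
  S_0 = Σ v_i r_i = 9·10 + 8·8 + 8·1 + 4·4 + 4·2 = 186 ≡ 10.
  S_1 = Σ v_i α_i r_i = 9·3·10 + 8·10·8 + 8·7·1 + 4·2·4 + 4·4·2 = 1030 ≡ 7.
  α_i^2 mod 11 = [9, 1, 5, 4, 5].
  S_2 = Σ v_i α_i^2 r_i = 9·9·10 + 8·1·8 + 8·5·1 + 4·4·4 + 4·5·2 = 1018 ≡ 6.
  S = (10, 7, 6) ≠ 0, so r is not a codeword (an error is present).
Step 3: locate the error. For a single error e at position i, S_ℓ = v_i·e·α_i^ℓ, so α_err = S_1/S_0.
  S_0^{−1} = 10^{−1} = 10 (mod 11), so α_err = 7·10 = 70 ≡ 4 = α_5. Error position i = 5.
  Consistency check: S_2/S_1 = 6·8 = 48 ≡ 4 = α_err ✓ (single-error assumption holds).
Step 4: error magnitude e = S_0/v_5 = S_0·∏_{j≠5}(α_5 − α_j) = 10·3 = 30 ≡ 8 (mod 11).
Step 5: correct position 5: c_5 = r_5 − e = 2 − 8 ≡ 5 (mod 11). Hence c = [10, 8, 1, 4, 5].
  Check: interpolating c through the α_i gives m(x) = 3 + 6·x (degree < 2) with m(α_i) = c_i for every i, so c is indeed a codeword.


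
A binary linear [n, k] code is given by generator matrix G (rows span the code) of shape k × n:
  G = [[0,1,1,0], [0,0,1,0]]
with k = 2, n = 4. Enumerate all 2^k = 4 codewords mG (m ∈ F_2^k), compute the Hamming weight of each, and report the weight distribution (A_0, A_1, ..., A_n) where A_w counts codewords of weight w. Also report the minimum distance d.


Weight distribution: A_0 = 1, A_1 = 2, A_2 = 1. Minimum distance d = 1.

Enumerate all 2^2 = 4 messages m ∈ F_2^2.
For each, compute codeword c = mG in F_2^4, then tally its weight.
  m = 00 → c = 0000, weight = 0.
  m = 10 → c = 0110, weight = 2.
  m = 01 → c = 0010, weight = 1.
  m = 11 → c = 0100, weight = 1.
Tally weights:
  weight 0: 1 codewords.
  weight 1: 2 codewords.
  weight 2: 1 codewords.
Minimum distance d = smallest w > 0 with A_w > 0 = 1.
Sanity: Σ A_w = 4 = 2^2 = 4 ✓.


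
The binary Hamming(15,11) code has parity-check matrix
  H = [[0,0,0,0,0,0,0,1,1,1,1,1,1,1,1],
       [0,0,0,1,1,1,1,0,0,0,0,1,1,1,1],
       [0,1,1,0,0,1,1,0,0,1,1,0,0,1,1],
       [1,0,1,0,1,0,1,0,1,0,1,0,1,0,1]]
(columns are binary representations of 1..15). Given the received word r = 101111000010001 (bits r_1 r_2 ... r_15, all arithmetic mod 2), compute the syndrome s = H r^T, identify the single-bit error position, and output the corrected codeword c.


s = (0, 0, 0, 1)^T, error position = 1, corrected codeword c = 001111000010001

Compute s = H r^T mod 2 one row at a time:
  s_1 = 0 + 0 + 0 + 1 + 0 + 0 + 0 + 1 = 2 ≡ 0 (mod 2).
  s_2 = 1 + 1 + 1 + 0 + 0 + 0 + 0 + 1 = 4 ≡ 0 (mod 2).
  s_3 = 0 + 1 + 1 + 0 + 0 + 1 + 0 + 1 = 4 ≡ 0 (mod 2).
  s_4 = 1 + 1 + 1 + 0 + 0 + 1 + 0 + 1 = 5 ≡ 1 (mod 2).
s = (0, 0, 0, 1)^T — this equals column 1 of H (binary 0001), so error is at position 1.
Correct: flip bit 1 of r = 101111000010001 to get c = 001111000010001.


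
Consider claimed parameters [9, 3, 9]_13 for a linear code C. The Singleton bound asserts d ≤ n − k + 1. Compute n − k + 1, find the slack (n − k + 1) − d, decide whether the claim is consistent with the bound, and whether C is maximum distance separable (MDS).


Singleton RHS = n − k + 1 = 7, slack = -2, bound violated (no such code; not MDS).

Singleton bound: d ≤ n − k + 1.
Here n = 9, k = 3, so n − k + 1 = 7.
Given d = 9, check d ≤ 7: NO.
Slack = (n − k + 1) − d = -2.
The slack is negative: d = 9 exceeds n − k + 1 = 7 by 2, so the Singleton bound is violated and no linear [9, 3, 9]_13 code can exist. In particular it is not MDS (MDS requires d = n − k + 1 exactly).
Description: the claimed parameters are [9, 3, 9]_13; such a code would be impossible (violates the Singleton bound).


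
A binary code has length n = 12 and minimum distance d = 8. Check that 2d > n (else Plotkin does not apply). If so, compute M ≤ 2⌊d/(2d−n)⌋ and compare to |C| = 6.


Plotkin bound M ≤ 4; given |C| = 6 > bound (violated).

Check applicability: 2d = 16, n = 12.
2d − n = 4 > 0, so Plotkin applies.
Compute d/(2d−n) = 8/4 ≈ 2.0000.
⌊d/(2d−n)⌋ = 2.
Plotkin bound: M ≤ 2·2 = 4.
Given |C| = 6, check: VIOLATED.
This |C| is above the Plotkin bound, so no binary code with n = 12, d = 8 and 6 codewords exists.


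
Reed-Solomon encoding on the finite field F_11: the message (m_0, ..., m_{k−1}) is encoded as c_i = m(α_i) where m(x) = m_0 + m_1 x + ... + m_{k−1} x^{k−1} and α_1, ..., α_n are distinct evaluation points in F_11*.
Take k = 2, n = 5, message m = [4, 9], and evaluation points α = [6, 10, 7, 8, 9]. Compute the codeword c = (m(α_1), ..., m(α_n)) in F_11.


c = [3, 6, 1, 10, 8]

Message polynomial: m(x) = 4 + 9·x (mod 11).
For each evaluation point α_i, compute m(α_i) mod 11:
  α_1 = 6: Horner steps 9 → 3, so m(6) = 3.
  α_2 = 10: Horner steps 9 → 6, so m(10) = 6.
  α_3 = 7: Horner steps 9 → 1, so m(7) = 1.
  α_4 = 8: Horner steps 9 → 10, so m(8) = 10.
  α_5 = 9: Horner steps 9 → 8, so m(9) = 8.
Codeword c = [3, 6, 1, 10, 8] ∈ F_11^5.


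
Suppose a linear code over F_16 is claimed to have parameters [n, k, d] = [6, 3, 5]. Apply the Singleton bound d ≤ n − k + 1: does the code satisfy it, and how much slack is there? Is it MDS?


Singleton RHS = n − k + 1 = 4, slack = -1, bound violated (no such code; not MDS).

Singleton bound: d ≤ n − k + 1.
Here n = 6, k = 3, so n − k + 1 = 4.
Given d = 5, check d ≤ 4: NO.
Slack = (n − k + 1) − d = -1.
The slack is negative: d = 5 exceeds n − k + 1 = 4 by 1, so the Singleton bound is violated and no linear [6, 3, 5]_16 code can exist. In particular it is not MDS (MDS requires d = n − k + 1 exactly).
Description: the claimed parameters are [6, 3, 5]_16; such a code would be impossible (violates the Singleton bound).


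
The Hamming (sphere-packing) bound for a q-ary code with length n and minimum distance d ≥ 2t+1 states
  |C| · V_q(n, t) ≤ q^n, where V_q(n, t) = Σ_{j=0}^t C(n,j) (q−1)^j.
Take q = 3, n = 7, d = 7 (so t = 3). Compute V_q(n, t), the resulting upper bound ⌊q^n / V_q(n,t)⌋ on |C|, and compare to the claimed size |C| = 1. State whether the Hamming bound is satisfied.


V_q(n, t) = 379, q^n = 2187, Hamming bound = 5, |C| = 1 ≤ bound (satisfied).

Step 1: Compute V_q(n, t) = Σ_{j=0}^3 C(n, j) (q−1)^j.
  j = 0: C(7,0)·(2)^0 = 1·1 = 1.
  j = 1: C(7,1)·(2)^1 = 7·2 = 14.
  j = 2: C(7,2)·(2)^2 = 21·4 = 84.
  j = 3: C(7,3)·(2)^3 = 35·8 = 280.
  V_q(n, t) = 1 + 14 + 84 + 280 = 379.
Step 2: q^n = 3^7 = 2187.
Step 3: Hamming bound ⌊q^n / V_q(n,t)⌋ = ⌊2187/379⌋ = 5.
Step 4: Compare |C| = 1 to 5: satisfied.
The claimed |C| lies below the Hamming bound.


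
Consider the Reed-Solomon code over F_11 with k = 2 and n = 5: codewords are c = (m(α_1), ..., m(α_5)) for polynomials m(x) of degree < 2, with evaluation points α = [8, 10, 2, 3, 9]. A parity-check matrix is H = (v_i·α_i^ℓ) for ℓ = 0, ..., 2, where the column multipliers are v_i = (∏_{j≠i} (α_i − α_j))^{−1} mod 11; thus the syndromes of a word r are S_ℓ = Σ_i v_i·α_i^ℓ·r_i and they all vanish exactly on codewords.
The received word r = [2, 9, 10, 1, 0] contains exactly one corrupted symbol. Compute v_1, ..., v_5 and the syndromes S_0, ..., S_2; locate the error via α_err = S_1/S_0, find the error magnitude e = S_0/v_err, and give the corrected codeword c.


S = (3, 6, 1), error at position 3, error magnitude e = 7, c = [2, 9, 3, 1, 0].

Step 1: column multipliers v_i = (∏_{j≠i}(α_i − α_j))^{−1} mod 11.
  i = 1 (α = 8): (8−10)(8−2)(8−3)(8−9) = (−2)·6·5·(−1) = 60 ≡ 5, so v_1 = 5^{−1} = 9 (mod 11).
  i = 2 (α = 10): (10−8)(10−2)(10−3)(10−9) = 2·8·7·1 = 112 ≡ 2, so v_2 = 2^{−1} = 6 (mod 11).
  i = 3 (α = 2): (2−8)(2−10)(2−3)(2−9) = (−6)·(−8)·(−1)·(−7) = 336 ≡ 6, so v_3 = 6^{−1} = 2 (mod 11).
  i = 4 (α = 3): (3−8)(3−10)(3−2)(3−9) = (−5)·(−7)·1·(−6) = −210 ≡ 10, so v_4 = 10^{−1} = 10 (mod 11).
  i = 5 (α = 9): (9−8)(9−10)(9−2)(9−3) = 1·(−1)·7·6 = −42 ≡ 2, so v_5 = 2^{−1} = 6 (mod 11).
  v = [9, 6, 2, 10, 6].
Step 2: syndromes of r = [2, 9, 10, 1, 0] (all sums mod 11).
  S_0 = Σ v_i r_i = 9·2 + 6·9 + 2·10 + 10·1 + 6·0 = 102 ≡ 3.
  S_1 = Σ v_i α_i r_i = 9·8·2 + 6·10·9 + 2·2·10 + 10·3·1 + 6·9·0 = 754 ≡ 6.
  α_i^2 mod 11 = [9, 1, 4, 9, 4].
  S_2 = Σ v_i α_i^2 r_i = 9·9·2 + 6·1·9 + 2·4·10 + 10·9·1 + 6·4·0 = 386 ≡ 1.
  S = (3, 6, 1) ≠ 0, so r is not a codeword (an error is present).
Step 3: locate the error. For a single error e at position i, S_ℓ = v_i·e·α_i^ℓ, so α_err = S_1/S_0.
  S_0^{−1} = 3^{−1} = 4 (mod 11), so α_err = 6·4 = 24 ≡ 2 = α_3. Error position i = 3.
  Consistency check: S_2/S_1 = 1·2 = 2 ≡ 2 = α_err ✓ (single-error assumption holds).
Step 4: error magnitude e = S_0/v_3 = S_0·∏_{j≠3}(α_3 − α_j) = 3·6 = 18 ≡ 7 (mod 11).
Step 5: correct position 3: c_3 = r_3 − e = 10 − 7 ≡ 3 (mod 11). Hence c = [2, 9, 3, 1, 0].
  Check: interpolating c through the α_i gives m(x) = 7 + 9·x (degree < 2) with m(α_i) = c_i for every i, so c is indeed a codeword.


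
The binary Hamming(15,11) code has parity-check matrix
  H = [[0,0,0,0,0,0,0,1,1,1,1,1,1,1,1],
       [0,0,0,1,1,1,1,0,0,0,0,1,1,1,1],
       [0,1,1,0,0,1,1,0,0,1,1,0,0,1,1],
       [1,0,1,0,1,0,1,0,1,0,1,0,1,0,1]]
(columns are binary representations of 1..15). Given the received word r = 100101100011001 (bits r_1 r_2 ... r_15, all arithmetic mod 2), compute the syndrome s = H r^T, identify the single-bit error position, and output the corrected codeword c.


s = (1, 1, 0, 0)^T, error position = 12, corrected codeword c = 100101100010001

Compute s = H r^T mod 2 one row at a time:
  s_1 = 0 + 0 + 0 + 1 + 1 + 0 + 0 + 1 = 3 ≡ 1 (mod 2).
  s_2 = 1 + 0 + 1 + 1 + 1 + 0 + 0 + 1 = 5 ≡ 1 (mod 2).
  s_3 = 0 + 0 + 1 + 1 + 0 + 1 + 0 + 1 = 4 ≡ 0 (mod 2).
  s_4 = 1 + 0 + 0 + 1 + 0 + 1 + 0 + 1 = 4 ≡ 0 (mod 2).
s = (1, 1, 0, 0)^T — this equals column 12 of H (binary 1100), so error is at position 12.
Correct: flip bit 12 of r = 100101100011001 to get c = 100101100010001.


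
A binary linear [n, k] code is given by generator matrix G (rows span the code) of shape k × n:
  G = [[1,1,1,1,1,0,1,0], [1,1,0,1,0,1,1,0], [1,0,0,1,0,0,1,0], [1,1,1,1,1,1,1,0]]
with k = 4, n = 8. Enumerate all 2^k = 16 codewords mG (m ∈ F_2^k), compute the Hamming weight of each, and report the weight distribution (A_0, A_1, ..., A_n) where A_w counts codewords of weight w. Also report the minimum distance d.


Weight distribution: A_0 = 1, A_1 = 2, A_2 = 2, A_3 = 3, A_4 = 3, A_5 = 2, A_6 = 2, A_7 = 1. Minimum distance d = 1.

Enumerate all 2^4 = 16 messages m ∈ F_2^4.
For each, compute codeword c = mG in F_2^8, then tally its weight.
  m = 0000 → c = 00000000, weight = 0.
  m = 1000 → c = 11111010, weight = 6.
  m = 0100 → c = 11010110, weight = 5.
  m = 1100 → c = 00101100, weight = 3.
  m = 0010 → c = 10010010, weight = 3.
  m = 1010 → c = 01101000, weight = 3.
  m = 0110 → c = 01000100, weight = 2.
  m = 1110 → c = 10111110, weight = 6.
  m = 0001 → c = 11111110, weight = 7.
  m = 1001 → c = 00000100, weight = 1.
  m = 0101 → c = 00101000, weight = 2.
  m = 1101 → c = 11010010, weight = 4.
  m = 0011 → c = 01101100, weight = 4.
  m = 1011 → c = 10010110, weight = 4.
  m = 0111 → c = 10111010, weight = 5.
  m = 1111 → c = 01000000, weight = 1.
Tally weights:
  weight 0: 1 codewords.
  weight 1: 2 codewords.
  weight 2: 2 codewords.
  weight 3: 3 codewords.
  weight 4: 3 codewords.
  weight 5: 2 codewords.
  weight 6: 2 codewords.
  weight 7: 1 codewords.
Minimum distance d = smallest w > 0 with A_w > 0 = 1.
Sanity: Σ A_w = 16 = 2^4 = 16 ✓.


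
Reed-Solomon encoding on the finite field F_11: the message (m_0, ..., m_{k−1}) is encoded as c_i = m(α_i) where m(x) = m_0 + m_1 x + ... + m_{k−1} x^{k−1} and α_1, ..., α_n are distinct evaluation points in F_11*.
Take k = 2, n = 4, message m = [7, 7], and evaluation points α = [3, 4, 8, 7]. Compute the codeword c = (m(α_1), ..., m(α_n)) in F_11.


c = [6, 2, 8, 1]

Message polynomial: m(x) = 7 + 7·x (mod 11).
For each evaluation point α_i, compute m(α_i) mod 11:
  α_1 = 3: Horner steps 7 → 6, so m(3) = 6.
  α_2 = 4: Horner steps 7 → 2, so m(4) = 2.
  α_3 = 8: Horner steps 7 → 8, so m(8) = 8.
  α_4 = 7: Horner steps 7 → 1, so m(7) = 1.
Codeword c = [6, 2, 8, 1] ∈ F_11^4.


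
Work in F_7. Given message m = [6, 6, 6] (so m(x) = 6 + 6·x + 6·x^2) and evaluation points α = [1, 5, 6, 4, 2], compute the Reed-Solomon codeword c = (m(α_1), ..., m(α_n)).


c = [4, 4, 6, 0, 0]

Message polynomial: m(x) = 6 + 6·x + 6·x^2 (mod 7).
For each evaluation point α_i, compute m(α_i) mod 7:
  α_1 = 1: Horner steps 6 → 5 → 4, so m(1) = 4.
  α_2 = 5: Horner steps 6 → 1 → 4, so m(5) = 4.
  α_3 = 6: Horner steps 6 → 0 → 6, so m(6) = 6.
  α_4 = 4: Horner steps 6 → 2 → 0, so m(4) = 0.
  α_5 = 2: Horner steps 6 → 4 → 0, so m(2) = 0.
Codeword c = [4, 4, 6, 0, 0] ∈ F_7^5.


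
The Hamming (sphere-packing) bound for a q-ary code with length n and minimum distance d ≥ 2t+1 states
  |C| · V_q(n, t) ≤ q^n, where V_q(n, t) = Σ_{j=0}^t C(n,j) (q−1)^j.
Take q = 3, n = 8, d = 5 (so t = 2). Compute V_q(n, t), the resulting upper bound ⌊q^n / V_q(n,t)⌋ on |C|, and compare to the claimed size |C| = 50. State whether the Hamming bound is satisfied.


V_q(n, t) = 129, q^n = 6561, Hamming bound = 50, |C| = 50 ≤ bound (satisfied).

Step 1: Compute V_q(n, t) = Σ_{j=0}^2 C(n, j) (q−1)^j.
  j = 0: C(8,0)·(2)^0 = 1·1 = 1.
  j = 1: C(8,1)·(2)^1 = 8·2 = 16.
  j = 2: C(8,2)·(2)^2 = 28·4 = 112.
  V_q(n, t) = 1 + 16 + 112 = 129.
Step 2: q^n = 3^8 = 6561.
Step 3: Hamming bound ⌊q^n / V_q(n,t)⌋ = ⌊6561/129⌋ = 50.
Step 4: Compare |C| = 50 to 50: satisfied.
The claimed |C| lies at the Hamming bound (tight).


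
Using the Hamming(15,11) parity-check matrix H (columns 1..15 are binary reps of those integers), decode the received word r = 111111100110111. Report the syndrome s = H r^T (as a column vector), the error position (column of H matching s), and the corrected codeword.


s = (1, 1, 0, 1)^T, error position = 13, corrected codeword c = 111111100110011

Compute s = H r^T mod 2 one row at a time:
  s_1 = 0 + 0 + 1 + 1 + 0 + 1 + 1 + 1 = 5 ≡ 1 (mod 2).
  s_2 = 1 + 1 + 1 + 1 + 0 + 1 + 1 + 1 = 7 ≡ 1 (mod 2).
  s_3 = 1 + 1 + 1 + 1 + 1 + 1 + 1 + 1 = 8 ≡ 0 (mod 2).
  s_4 = 1 + 1 + 1 + 1 + 0 + 1 + 1 + 1 = 7 ≡ 1 (mod 2).
s = (1, 1, 0, 1)^T — this equals column 13 of H (binary 1101), so error is at position 13.
Correct: flip bit 13 of r = 111111100110111 to get c = 111111100110011.


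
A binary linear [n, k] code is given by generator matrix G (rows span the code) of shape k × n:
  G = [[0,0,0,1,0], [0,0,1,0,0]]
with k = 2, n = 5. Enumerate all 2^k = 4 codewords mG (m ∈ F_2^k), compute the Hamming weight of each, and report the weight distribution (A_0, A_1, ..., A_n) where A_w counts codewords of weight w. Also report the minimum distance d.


Weight distribution: A_0 = 1, A_1 = 2, A_2 = 1. Minimum distance d = 1.

Enumerate all 2^2 = 4 messages m ∈ F_2^2.
For each, compute codeword c = mG in F_2^5, then tally its weight.
  m = 00 → c = 00000, weight = 0.
  m = 10 → c = 00010, weight = 1.
  m = 01 → c = 00100, weight = 1.
  m = 11 → c = 00110, weight = 2.
Tally weights:
  weight 0: 1 codewords.
  weight 1: 2 codewords.
  weight 2: 1 codewords.
Minimum distance d = smallest w > 0 with A_w > 0 = 1.
Sanity: Σ A_w = 4 = 2^2 = 4 ✓.


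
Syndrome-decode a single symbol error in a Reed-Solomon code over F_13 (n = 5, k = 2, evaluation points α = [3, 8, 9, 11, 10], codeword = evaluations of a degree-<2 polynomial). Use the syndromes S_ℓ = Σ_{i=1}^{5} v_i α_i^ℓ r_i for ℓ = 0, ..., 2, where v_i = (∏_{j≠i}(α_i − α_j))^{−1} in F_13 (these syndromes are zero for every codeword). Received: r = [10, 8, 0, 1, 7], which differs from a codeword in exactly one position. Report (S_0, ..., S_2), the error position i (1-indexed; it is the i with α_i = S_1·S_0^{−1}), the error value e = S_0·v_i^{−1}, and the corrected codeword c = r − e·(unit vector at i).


S = (6, 9, 7), error at position 2, error magnitude e = 2, c = [10, 6, 0, 1, 7].

Step 1: column multipliers v_i = (∏_{j≠i}(α_i − α_j))^{−1} mod 13.
  i = 1 (α = 3): (3−8)(3−9)(3−11)(3−10) = (−5)·(−6)·(−8)·(−7) = 1680 ≡ 3, so v_1 = 3^{−1} = 9 (mod 13).
  i = 2 (α = 8): (8−3)(8−9)(8−11)(8−10) = 5·(−1)·(−3)·(−2) = −30 ≡ 9, so v_2 = 9^{−1} = 3 (mod 13).
  i = 3 (α = 9): (9−3)(9−8)(9−11)(9−10) = 6·1·(−2)·(−1) = 12 ≡ 12, so v_3 = 12^{−1} = 12 (mod 13).
  i = 4 (α = 11): (11−3)(11−8)(11−9)(11−10) = 8·3·2·1 = 48 ≡ 9, so v_4 = 9^{−1} = 3 (mod 13).
  i = 5 (α = 10): (10−3)(10−8)(10−9)(10−11) = 7·2·1·(−1) = −14 ≡ 12, so v_5 = 12^{−1} = 12 (mod 13).
  v = [9, 3, 12, 3, 12].
Step 2: syndromes of r = [10, 8, 0, 1, 7] (all sums mod 13).
  S_0 = Σ v_i r_i = 9·10 + 3·8 + 12·0 + 3·1 + 12·7 = 201 ≡ 6.
  S_1 = Σ v_i α_i r_i = 9·3·10 + 3·8·8 + 12·9·0 + 3·11·1 + 12·10·7 = 1335 ≡ 9.
  α_i^2 mod 13 = [9, 12, 3, 4, 9].
  S_2 = Σ v_i α_i^2 r_i = 9·9·10 + 3·12·8 + 12·3·0 + 3·4·1 + 12·9·7 = 1866 ≡ 7.
  S = (6, 9, 7) ≠ 0, so r is not a codeword (an error is present).
Step 3: locate the error. For a single error e at position i, S_ℓ = v_i·e·α_i^ℓ, so α_err = S_1/S_0.
  S_0^{−1} = 6^{−1} = 11 (mod 13), so α_err = 9·11 = 99 ≡ 8 = α_2. Error position i = 2.
  Consistency check: S_2/S_1 = 7·3 = 21 ≡ 8 = α_err ✓ (single-error assumption holds).
Step 4: error magnitude e = S_0/v_2 = S_0·∏_{j≠2}(α_2 − α_j) = 6·9 = 54 ≡ 2 (mod 13).
Step 5: correct position 2: c_2 = r_2 − e = 8 − 2 ≡ 6 (mod 13). Hence c = [10, 6, 0, 1, 7].
  Check: interpolating c through the α_i gives m(x) = 2 + 7·x (degree < 2) with m(α_i) = c_i for every i, so c is indeed a codeword.


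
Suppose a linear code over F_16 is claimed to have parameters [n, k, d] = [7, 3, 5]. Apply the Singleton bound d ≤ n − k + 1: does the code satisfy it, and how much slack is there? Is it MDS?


Singleton RHS = n − k + 1 = 5, slack = 0, bound satisfied, MDS.

Singleton bound: d ≤ n − k + 1.
Here n = 7, k = 3, so n − k + 1 = 5.
Given d = 5, check d ≤ 5: YES.
Slack = (n − k + 1) − d = 0.
The code is MDS (slack = 0).
Description: the claimed parameters are [7, 3, 5]_16; such a code would be MDS (meets Singleton bound).


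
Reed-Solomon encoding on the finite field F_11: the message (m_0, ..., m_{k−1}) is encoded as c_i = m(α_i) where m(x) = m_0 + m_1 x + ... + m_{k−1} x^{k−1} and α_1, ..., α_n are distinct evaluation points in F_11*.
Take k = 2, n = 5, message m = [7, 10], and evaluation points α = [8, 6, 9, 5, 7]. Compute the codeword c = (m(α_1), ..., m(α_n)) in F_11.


c = [10, 1, 9, 2, 0]

Message polynomial: m(x) = 7 + 10·x (mod 11).
For each evaluation point α_i, compute m(α_i) mod 11:
  α_1 = 8: Horner steps 10 → 10, so m(8) = 10.
  α_2 = 6: Horner steps 10 → 1, so m(6) = 1.
  α_3 = 9: Horner steps 10 → 9, so m(9) = 9.
  α_4 = 5: Horner steps 10 → 2, so m(5) = 2.
  α_5 = 7: Horner steps 10 → 0, so m(7) = 0.
Codeword c = [10, 1, 9, 2, 0] ∈ F_11^5.


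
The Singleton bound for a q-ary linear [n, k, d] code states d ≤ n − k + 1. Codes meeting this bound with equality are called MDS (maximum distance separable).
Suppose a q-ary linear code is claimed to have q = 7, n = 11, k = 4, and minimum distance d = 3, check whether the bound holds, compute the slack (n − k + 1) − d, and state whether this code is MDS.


Singleton RHS = n − k + 1 = 8, slack = 5, bound satisfied, not MDS.

Singleton bound: d ≤ n − k + 1.
Here n = 11, k = 4, so n − k + 1 = 8.
Given d = 3, check d ≤ 8: YES.
Slack = (n − k + 1) − d = 5.
The code is NOT MDS (slack = 5 > 0).
Description: the claimed parameters are [11, 4, 3]_7; such a code would be non-MDS.


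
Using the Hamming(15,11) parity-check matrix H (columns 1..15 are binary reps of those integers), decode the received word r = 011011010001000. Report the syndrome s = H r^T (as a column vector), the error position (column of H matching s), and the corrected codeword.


s = (0, 1, 1, 0)^T, error position = 6, corrected codeword c = 011010010001000

Compute s = H r^T mod 2 one row at a time:
  s_1 = 1 + 0 + 0 + 0 + 1 + 0 + 0 + 0 = 2 ≡ 0 (mod 2).
  s_2 = 0 + 1 + 1 + 0 + 1 + 0 + 0 + 0 = 3 ≡ 1 (mod 2).
  s_3 = 1 + 1 + 1 + 0 + 0 + 0 + 0 + 0 = 3 ≡ 1 (mod 2).
  s_4 = 0 + 1 + 1 + 0 + 0 + 0 + 0 + 0 = 2 ≡ 0 (mod 2).
s = (0, 1, 1, 0)^T — this equals column 6 of H (binary 0110), so error is at position 6.
Correct: flip bit 6 of r = 011011010001000 to get c = 011010010001000.


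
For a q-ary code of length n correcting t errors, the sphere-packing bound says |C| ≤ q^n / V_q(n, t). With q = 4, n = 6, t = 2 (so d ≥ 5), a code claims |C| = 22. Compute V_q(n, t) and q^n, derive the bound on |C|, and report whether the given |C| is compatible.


V_q(n, t) = 154, q^n = 4096, Hamming bound = 26, |C| = 22 ≤ bound (satisfied).

Step 1: Compute V_q(n, t) = Σ_{j=0}^2 C(n, j) (q−1)^j.
  j = 0: C(6,0)·(3)^0 = 1·1 = 1.
  j = 1: C(6,1)·(3)^1 = 6·3 = 18.
  j = 2: C(6,2)·(3)^2 = 15·9 = 135.
  V_q(n, t) = 1 + 18 + 135 = 154.
Step 2: q^n = 4^6 = 4096.
Step 3: Hamming bound ⌊q^n / V_q(n,t)⌋ = ⌊4096/154⌋ = 26.
Step 4: Compare |C| = 22 to 26: satisfied.
The claimed |C| lies below the Hamming bound.


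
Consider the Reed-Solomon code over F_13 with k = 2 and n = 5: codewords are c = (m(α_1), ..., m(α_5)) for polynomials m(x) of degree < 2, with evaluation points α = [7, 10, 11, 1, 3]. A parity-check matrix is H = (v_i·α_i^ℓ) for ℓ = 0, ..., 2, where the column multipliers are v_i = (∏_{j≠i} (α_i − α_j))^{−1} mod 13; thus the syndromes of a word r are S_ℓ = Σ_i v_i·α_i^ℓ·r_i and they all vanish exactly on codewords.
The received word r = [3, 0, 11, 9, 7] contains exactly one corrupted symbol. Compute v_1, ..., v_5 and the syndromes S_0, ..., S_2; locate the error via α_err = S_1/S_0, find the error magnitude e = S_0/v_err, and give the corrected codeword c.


S = (8, 10, 6), error at position 3, error magnitude e = 12, c = [3, 0, 12, 9, 7].

Step 1: column multipliers v_i = (∏_{j≠i}(α_i − α_j))^{−1} mod 13.
  i = 1 (α = 7): (7−10)(7−11)(7−1)(7−3) = (−3)·(−4)·6·4 = 288 ≡ 2, so v_1 = 2^{−1} = 7 (mod 13).
  i = 2 (α = 10): (10−7)(10−11)(10−1)(10−3) = 3·(−1)·9·7 = −189 ≡ 6, so v_2 = 6^{−1} = 11 (mod 13).
  i = 3 (α = 11): (11−7)(11−10)(11−1)(11−3) = 4·1·10·8 = 320 ≡ 8, so v_3 = 8^{−1} = 5 (mod 13).
  i = 4 (α = 1): (1−7)(1−10)(1−11)(1−3) = (−6)·(−9)·(−10)·(−2) = 1080 ≡ 1, so v_4 = 1^{−1} = 1 (mod 13).
  i = 5 (α = 3): (3−7)(3−10)(3−11)(3−1) = (−4)·(−7)·(−8)·2 = −448 ≡ 7, so v_5 = 7^{−1} = 2 (mod 13).
  v = [7, 11, 5, 1, 2].
Step 2: syndromes of r = [3, 0, 11, 9, 7] (all sums mod 13).
  S_0 = Σ v_i r_i = 7·3 + 11·0 + 5·11 + 1·9 + 2·7 = 99 ≡ 8.
  S_1 = Σ v_i α_i r_i = 7·7·3 + 11·10·0 + 5·11·11 + 1·1·9 + 2·3·7 = 803 ≡ 10.
  α_i^2 mod 13 = [10, 9, 4, 1, 9].
  S_2 = Σ v_i α_i^2 r_i = 7·10·3 + 11·9·0 + 5·4·11 + 1·1·9 + 2·9·7 = 565 ≡ 6.
  S = (8, 10, 6) ≠ 0, so r is not a codeword (an error is present).
Step 3: locate the error. For a single error e at position i, S_ℓ = v_i·e·α_i^ℓ, so α_err = S_1/S_0.
  S_0^{−1} = 8^{−1} = 5 (mod 13), so α_err = 10·5 = 50 ≡ 11 = α_3. Error position i = 3.
  Consistency check: S_2/S_1 = 6·4 = 24 ≡ 11 = α_err ✓ (single-error assumption holds).
Step 4: error magnitude e = S_0/v_3 = S_0·∏_{j≠3}(α_3 − α_j) = 8·8 = 64 ≡ 12 (mod 13).
Step 5: correct position 3: c_3 = r_3 − e = 11 − 12 ≡ 12 (mod 13). Hence c = [3, 0, 12, 9, 7].
  Check: interpolating c through the α_i gives m(x) = 10 + 12·x (degree < 2) with m(α_i) = c_i for every i, so c is indeed a codeword.


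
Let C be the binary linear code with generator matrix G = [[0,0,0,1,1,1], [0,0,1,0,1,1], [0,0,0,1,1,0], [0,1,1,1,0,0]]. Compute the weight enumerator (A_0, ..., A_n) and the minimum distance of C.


Weight distribution: A_0 = 1, A_1 = 2, A_2 = 4, A_3 = 6, A_4 = 3. Minimum distance d = 1.

Enumerate all 2^4 = 16 messages m ∈ F_2^4.
For each, compute codeword c = mG in F_2^6, then tally its weight.
  m = 0000 → c = 000000, weight = 0.
  m = 1000 → c = 000111, weight = 3.
  m = 0100 → c = 001011, weight = 3.
  m = 1100 → c = 001100, weight = 2.
  m = 0010 → c = 000110, weight = 2.
  m = 1010 → c = 000001, weight = 1.
  m = 0110 → c = 001101, weight = 3.
  m = 1110 → c = 001010, weight = 2.
  m = 0001 → c = 011100, weight = 3.
  m = 1001 → c = 011011, weight = 4.
  m = 0101 → c = 010111, weight = 4.
  m = 1101 → c = 010000, weight = 1.
  m = 0011 → c = 011010, weight = 3.
  m = 1011 → c = 011101, weight = 4.
  m = 0111 → c = 010001, weight = 2.
  m = 1111 → c = 010110, weight = 3.
Tally weights:
  weight 0: 1 codewords.
  weight 1: 2 codewords.
  weight 2: 4 codewords.
  weight 3: 6 codewords.
  weight 4: 3 codewords.
Minimum distance d = smallest w > 0 with A_w > 0 = 1.
Sanity: Σ A_w = 16 = 2^4 = 16 ✓.


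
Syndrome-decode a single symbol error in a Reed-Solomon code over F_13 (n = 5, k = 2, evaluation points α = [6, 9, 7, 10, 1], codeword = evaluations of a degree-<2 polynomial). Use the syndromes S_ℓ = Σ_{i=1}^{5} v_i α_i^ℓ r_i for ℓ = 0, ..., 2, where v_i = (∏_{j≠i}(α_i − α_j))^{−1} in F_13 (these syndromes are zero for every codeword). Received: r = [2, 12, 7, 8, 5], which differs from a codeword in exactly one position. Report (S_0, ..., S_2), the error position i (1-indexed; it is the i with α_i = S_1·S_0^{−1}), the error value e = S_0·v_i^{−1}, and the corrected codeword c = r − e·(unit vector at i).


S = (6, 10, 8), error at position 1, error magnitude e = 4, c = [11, 12, 7, 8, 5].

Step 1: column multipliers v_i = (∏_{j≠i}(α_i − α_j))^{−1} mod 13.
  i = 1 (α = 6): (6−9)(6−7)(6−10)(6−1) = (−3)·(−1)·(−4)·5 = −60 ≡ 5, so v_1 = 5^{−1} = 8 (mod 13).
  i = 2 (α = 9): (9−6)(9−7)(9−10)(9−1) = 3·2·(−1)·8 = −48 ≡ 4, so v_2 = 4^{−1} = 10 (mod 13).
  i = 3 (α = 7): (7−6)(7−9)(7−10)(7−1) = 1·(−2)·(−3)·6 = 36 ≡ 10, so v_3 = 10^{−1} = 4 (mod 13).
  i = 4 (α = 10): (10−6)(10−9)(10−7)(10−1) = 4·1·3·9 = 108 ≡ 4, so v_4 = 4^{−1} = 10 (mod 13).
  i = 5 (α = 1): (1−6)(1−9)(1−7)(1−10) = (−5)·(−8)·(−6)·(−9) = 2160 ≡ 2, so v_5 = 2^{−1} = 7 (mod 13).
  v = [8, 10, 4, 10, 7].
Step 2: syndromes of r = [2, 12, 7, 8, 5] (all sums mod 13).
  S_0 = Σ v_i r_i = 8·2 + 10·12 + 4·7 + 10·8 + 7·5 = 279 ≡ 6.
  S_1 = Σ v_i α_i r_i = 8·6·2 + 10·9·12 + 4·7·7 + 10·10·8 + 7·1·5 = 2207 ≡ 10.
  α_i^2 mod 13 = [10, 3, 10, 9, 1].
  S_2 = Σ v_i α_i^2 r_i = 8·10·2 + 10·3·12 + 4·10·7 + 10·9·8 + 7·1·5 = 1555 ≡ 8.
  S = (6, 10, 8) ≠ 0, so r is not a codeword (an error is present).
Step 3: locate the error. For a single error e at position i, S_ℓ = v_i·e·α_i^ℓ, so α_err = S_1/S_0.
  S_0^{−1} = 6^{−1} = 11 (mod 13), so α_err = 10·11 = 110 ≡ 6 = α_1. Error position i = 1.
  Consistency check: S_2/S_1 = 8·4 = 32 ≡ 6 = α_err ✓ (single-error assumption holds).
Step 4: error magnitude e = S_0/v_1 = S_0·∏_{j≠1}(α_1 − α_j) = 6·5 = 30 ≡ 4 (mod 13).
Step 5: correct position 1: c_1 = r_1 − e = 2 − 4 ≡ 11 (mod 13). Hence c = [11, 12, 7, 8, 5].
  Check: interpolating c through the α_i gives m(x) = 9 + 9·x (degree < 2) with m(α_i) = c_i for every i, so c is indeed a codeword.


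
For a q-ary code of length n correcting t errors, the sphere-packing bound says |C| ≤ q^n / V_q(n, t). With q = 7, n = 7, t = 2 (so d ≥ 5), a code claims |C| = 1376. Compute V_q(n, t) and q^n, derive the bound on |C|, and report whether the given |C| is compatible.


V_q(n, t) = 799, q^n = 823543, Hamming bound = 1030, |C| = 1376 > bound (violated).

Step 1: Compute V_q(n, t) = Σ_{j=0}^2 C(n, j) (q−1)^j.
  j = 0: C(7,0)·(6)^0 = 1·1 = 1.
  j = 1: C(7,1)·(6)^1 = 7·6 = 42.
  j = 2: C(7,2)·(6)^2 = 21·36 = 756.
  V_q(n, t) = 1 + 42 + 756 = 799.
Step 2: q^n = 7^7 = 823543.
Step 3: Hamming bound ⌊q^n / V_q(n,t)⌋ = ⌊823543/799⌋ = 1030.
Step 4: Compare |C| = 1376 to 1030: violated.
The claimed |C| lies above the Hamming bound, so no 7-ary code of length 7 with d ≥ 5 can have 1376 codewords.


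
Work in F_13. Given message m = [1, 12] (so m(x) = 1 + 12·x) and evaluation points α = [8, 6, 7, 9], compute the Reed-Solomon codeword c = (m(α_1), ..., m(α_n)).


c = [6, 8, 7, 5]

Message polynomial: m(x) = 1 + 12·x (mod 13).
For each evaluation point α_i, compute m(α_i) mod 13:
  α_1 = 8: Horner steps 12 → 6, so m(8) = 6.
  α_2 = 6: Horner steps 12 → 8, so m(6) = 8.
  α_3 = 7: Horner steps 12 → 7, so m(7) = 7.
  α_4 = 9: Horner steps 12 → 5, so m(9) = 5.
Codeword c = [6, 8, 7, 5] ∈ F_13^4.


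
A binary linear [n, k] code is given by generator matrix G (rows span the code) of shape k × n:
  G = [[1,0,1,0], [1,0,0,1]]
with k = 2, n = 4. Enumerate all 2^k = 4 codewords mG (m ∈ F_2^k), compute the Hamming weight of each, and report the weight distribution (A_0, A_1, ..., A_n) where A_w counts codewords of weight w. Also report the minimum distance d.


Weight distribution: A_0 = 1, A_2 = 3. Minimum distance d = 2.

Enumerate all 2^2 = 4 messages m ∈ F_2^2.
For each, compute codeword c = mG in F_2^4, then tally its weight.
  m = 00 → c = 0000, weight = 0.
  m = 10 → c = 1010, weight = 2.
  m = 01 → c = 1001, weight = 2.
  m = 11 → c = 0011, weight = 2.
Tally weights:
  weight 0: 1 codewords.
  weight 2: 3 codewords.
Minimum distance d = smallest w > 0 with A_w > 0 = 2.
Sanity: Σ A_w = 4 = 2^2 = 4 ✓.


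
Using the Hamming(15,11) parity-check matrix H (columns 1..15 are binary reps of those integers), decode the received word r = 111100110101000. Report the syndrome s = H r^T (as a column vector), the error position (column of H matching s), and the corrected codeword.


s = (1, 1, 0, 1)^T, error position = 13, corrected codeword c = 111100110101100

Compute s = H r^T mod 2 one row at a time:
  s_1 = 1 + 0 + 1 + 0 + 1 + 0 + 0 + 0 = 3 ≡ 1 (mod 2).
  s_2 = 1 + 0 + 0 + 1 + 1 + 0 + 0 + 0 = 3 ≡ 1 (mod 2).
  s_3 = 1 + 1 + 0 + 1 + 1 + 0 + 0 + 0 = 4 ≡ 0 (mod 2).
  s_4 = 1 + 1 + 0 + 1 + 0 + 0 + 0 + 0 = 3 ≡ 1 (mod 2).
s = (1, 1, 0, 1)^T — this equals column 13 of H (binary 1101), so error is at position 13.
Correct: flip bit 13 of r = 111100110101000 to get c = 111100110101100.
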